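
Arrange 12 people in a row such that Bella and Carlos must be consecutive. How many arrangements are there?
Treat the 2 as one block: (12-2+1)! × 2! = 39916800 × 2 = 79833600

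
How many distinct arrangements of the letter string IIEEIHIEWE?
10! / (1! × 4! × 1! × 4!) = 6300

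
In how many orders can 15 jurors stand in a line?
15! = 1307674368000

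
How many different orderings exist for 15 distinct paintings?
15! = 1307674368000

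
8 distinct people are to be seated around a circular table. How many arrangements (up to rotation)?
Circular: fix one position, arrange the rest. (8-1)! = 5040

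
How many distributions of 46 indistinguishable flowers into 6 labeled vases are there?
C(46+6-1, 6-1) = C(51, 5) = 2349060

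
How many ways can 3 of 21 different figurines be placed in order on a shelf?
P(21,3) = 21!/(21-3)! = 7980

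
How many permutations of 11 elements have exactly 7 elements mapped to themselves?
Choose the 7 fixed points C(11,7) = 330, derange the rest: !4 = Σ_{j=0}^{4} (-1)^j·4!/j! = 24 - 24 + 12 - 4 + 1 = 9. Product = 330 × 9 = 2970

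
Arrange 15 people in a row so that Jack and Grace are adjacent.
Treat as block: (15-1)! × 2! = 87178291200 × 2 = 174356582400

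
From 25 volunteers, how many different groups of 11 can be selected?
C(25,11) = 25!/(11!×14!) = 4457400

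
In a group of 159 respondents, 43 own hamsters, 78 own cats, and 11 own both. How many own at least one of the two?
|A∪B| = |A| + |B| - |A∩B| = 43 + 78 - 11 = 110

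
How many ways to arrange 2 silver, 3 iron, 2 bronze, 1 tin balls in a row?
8! / (2! × 3! × 2! × 1!) = 1680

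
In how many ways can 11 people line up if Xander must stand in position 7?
Fix one position: (11-1)! = 3628800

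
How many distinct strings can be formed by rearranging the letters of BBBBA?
5! / (1! × 4!) = 5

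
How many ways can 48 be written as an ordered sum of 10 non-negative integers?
C(48+10-1, 10-1) = C(57, 9) = 8996462475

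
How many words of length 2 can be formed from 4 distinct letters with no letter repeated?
P(4,2) = 4!/(4-2)! = 12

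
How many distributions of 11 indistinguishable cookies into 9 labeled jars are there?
C(11+9-1, 9-1) = C(19, 8) = 75582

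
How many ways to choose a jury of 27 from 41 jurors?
C(41,27) = 41!/(27!×14!) = 35240152720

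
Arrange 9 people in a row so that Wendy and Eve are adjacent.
Treat as block: (9-1)! × 2! = 40320 × 2 = 80640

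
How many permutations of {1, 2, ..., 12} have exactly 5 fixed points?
Choose the 5 fixed points C(12,5) = 792, derange the rest: !7 = Σ_{j=0}^{7} (-1)^j·7!/j! = 5040 - 5040 + 2520 - 840 + 210 - 42 + 7 - 1 = 1854. Product = 792 × 1854 = 1468368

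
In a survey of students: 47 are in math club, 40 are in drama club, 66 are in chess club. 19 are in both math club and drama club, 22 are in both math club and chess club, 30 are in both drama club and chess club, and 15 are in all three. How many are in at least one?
|A∪B∪C| = 47+40+66-19-22-30+15 = 97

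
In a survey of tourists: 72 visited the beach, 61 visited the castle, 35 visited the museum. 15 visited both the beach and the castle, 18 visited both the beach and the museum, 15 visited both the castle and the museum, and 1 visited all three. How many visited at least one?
|A∪B∪C| = 72+61+35-15-18-15+1 = 121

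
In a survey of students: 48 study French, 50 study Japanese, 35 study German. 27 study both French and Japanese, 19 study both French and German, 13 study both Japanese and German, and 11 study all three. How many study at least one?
|A∪B∪C| = 48+50+35-27-19-13+11 = 85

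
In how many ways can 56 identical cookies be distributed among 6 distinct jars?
C(56+6-1, 6-1) = C(61, 5) = 5949147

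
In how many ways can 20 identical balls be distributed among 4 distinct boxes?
C(20+4-1, 4-1) = C(23, 3) = 1771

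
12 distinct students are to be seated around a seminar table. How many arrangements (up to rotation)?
Circular: fix one position, arrange the rest. (12-1)! = 39916800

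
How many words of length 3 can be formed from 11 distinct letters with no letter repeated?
P(11,3) = 11!/(11-3)! = 990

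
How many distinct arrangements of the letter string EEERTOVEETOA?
12! / (1! × 2! × 5! × 2! × 1! × 1!) = 997920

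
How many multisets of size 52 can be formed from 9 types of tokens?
C(52+9-1, 9-1) = C(60, 8) = 2558620845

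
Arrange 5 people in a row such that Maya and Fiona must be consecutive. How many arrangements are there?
Treat the 2 as one block: (5-2+1)! × 2! = 24 × 2 = 48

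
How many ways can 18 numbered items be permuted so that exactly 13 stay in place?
Choose the 13 fixed points C(18,13) = 8568, derange the rest: !5 = Σ_{j=0}^{5} (-1)^j·5!/j! = 120 - 120 + 60 - 20 + 5 - 1 = 44. Product = 8568 × 44 = 376992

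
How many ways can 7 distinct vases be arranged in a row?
7! = 5040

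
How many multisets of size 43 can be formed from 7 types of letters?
C(43+7-1, 7-1) = C(49, 6) = 13983816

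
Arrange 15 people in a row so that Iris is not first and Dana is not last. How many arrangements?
By inclusion-exclusion: 15! - 2×(15-1)! + (15-2)! = 1307674368000 - 174356582400 + 6227020800 = 1139544806400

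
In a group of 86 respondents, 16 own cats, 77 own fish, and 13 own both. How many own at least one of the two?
|A∪B| = |A| + |B| - |A∩B| = 16 + 77 - 13 = 80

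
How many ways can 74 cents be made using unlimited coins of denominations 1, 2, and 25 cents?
Coefficient of x^74 in 1/(1-x^1) · 1/(1-x^2) · 1/(1-x^25). Case on j = number of 25-cent coins (j = 0..2); remainder r = 74 - 25j is made from {1,2} in ⌊r/2⌋+1 ways. r = 74, 49, 24 → 38 + 25 + 13 = 76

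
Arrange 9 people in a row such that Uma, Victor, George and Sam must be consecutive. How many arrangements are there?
Treat the 4 as one block: (9-4+1)! × 4! = 720 × 24 = 17280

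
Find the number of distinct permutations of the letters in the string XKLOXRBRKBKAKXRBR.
17! / (4! × 1! × 1! × 1! × 3! × 3! × 4!) = 17153136000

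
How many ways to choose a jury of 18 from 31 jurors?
C(31,18) = 31!/(18!×13!) = 206253075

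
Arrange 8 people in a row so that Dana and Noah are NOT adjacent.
Total - adjacent = 8! - (8-1)!×2 = 40320 - 10080 = 30240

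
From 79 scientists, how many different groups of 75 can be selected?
C(79,75) = 79!/(75!×4!) = 1502501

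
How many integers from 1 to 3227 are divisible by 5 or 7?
⌊3227/5⌋ + ⌊3227/7⌋ - ⌊3227/35⌋ = 645 + 461 - 92 = 1014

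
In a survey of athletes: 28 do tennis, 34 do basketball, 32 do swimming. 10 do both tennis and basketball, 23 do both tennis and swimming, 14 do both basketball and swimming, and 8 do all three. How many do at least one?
|A∪B∪C| = 28+34+32-10-23-14+8 = 55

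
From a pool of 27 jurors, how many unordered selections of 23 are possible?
C(27,23) = 27!/(23!×4!) = 17550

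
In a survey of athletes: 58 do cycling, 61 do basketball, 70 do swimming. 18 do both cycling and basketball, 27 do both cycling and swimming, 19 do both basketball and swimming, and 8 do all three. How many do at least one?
|A∪B∪C| = 58+61+70-18-27-19+8 = 133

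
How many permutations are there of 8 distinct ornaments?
8! = 40320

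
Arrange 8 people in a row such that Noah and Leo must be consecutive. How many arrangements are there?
Treat the 2 as one block: (8-2+1)! × 2! = 5040 × 2 = 10080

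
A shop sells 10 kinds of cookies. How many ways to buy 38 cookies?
C(38+10-1, 10-1) = C(47, 9) = 1362649145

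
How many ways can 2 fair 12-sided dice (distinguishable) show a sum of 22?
Coefficient of x^22 in (x + x² + ... + x^12)^2. By inclusion-exclusion on dice exceeding 12: Σ_j (-1)^j C(2,j)·C(22-1-12j, 1) = C(2,0)·C(21,1) - C(2,1)·C(9,1) = 1·21 - 2·9 = 3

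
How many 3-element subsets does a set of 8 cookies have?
C(8,3) = 8!/(3!×5!) = 56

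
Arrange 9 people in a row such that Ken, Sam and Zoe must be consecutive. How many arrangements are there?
Treat the 3 as one block: (9-3+1)! × 3! = 5040 × 6 = 30240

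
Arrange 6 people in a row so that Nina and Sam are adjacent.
Treat as block: (6-1)! × 2! = 120 × 2 = 240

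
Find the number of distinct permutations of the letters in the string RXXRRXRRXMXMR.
13! / (6! × 2! × 5!) = 36036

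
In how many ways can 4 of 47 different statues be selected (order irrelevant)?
C(47,4) = 47!/(4!×43!) = 178365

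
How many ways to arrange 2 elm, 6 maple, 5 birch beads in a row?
13! / (2! × 6! × 5!) = 36036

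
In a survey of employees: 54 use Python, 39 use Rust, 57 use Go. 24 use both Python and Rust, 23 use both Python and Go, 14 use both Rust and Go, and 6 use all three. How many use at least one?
|A∪B∪C| = 54+39+57-24-23-14+6 = 95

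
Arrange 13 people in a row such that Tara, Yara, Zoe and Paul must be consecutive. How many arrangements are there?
Treat the 4 as one block: (13-4+1)! × 4! = 3628800 × 24 = 87091200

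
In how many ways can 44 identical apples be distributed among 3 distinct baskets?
C(44+3-1, 3-1) = C(46, 2) = 1035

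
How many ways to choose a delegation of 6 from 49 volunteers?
C(49,6) = 49!/(6!×43!) = 13983816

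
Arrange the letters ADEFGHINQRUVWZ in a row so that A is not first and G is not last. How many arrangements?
By inclusion-exclusion: 14! - 2×(14-1)! + (14-2)! = 87178291200 - 12454041600 + 479001600 = 75203251200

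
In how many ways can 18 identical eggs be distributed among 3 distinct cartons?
C(18+3-1, 3-1) = C(20, 2) = 190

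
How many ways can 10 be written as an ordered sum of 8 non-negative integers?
C(10+8-1, 8-1) = C(17, 7) = 19448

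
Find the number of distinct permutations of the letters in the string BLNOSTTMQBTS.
12! / (1! × 1! × 1! × 3! × 2! × 1! × 1! × 2!) = 19958400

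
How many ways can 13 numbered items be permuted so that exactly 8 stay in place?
Choose the 8 fixed points C(13,8) = 1287, derange the rest: !5 = Σ_{j=0}^{5} (-1)^j·5!/j! = 120 - 120 + 60 - 20 + 5 - 1 = 44. Product = 1287 × 44 = 56628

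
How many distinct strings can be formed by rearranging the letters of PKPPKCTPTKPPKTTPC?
17! / (4! × 2! × 4! × 7!) = 61261200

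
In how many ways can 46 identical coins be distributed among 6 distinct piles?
C(46+6-1, 6-1) = C(51, 5) = 2349060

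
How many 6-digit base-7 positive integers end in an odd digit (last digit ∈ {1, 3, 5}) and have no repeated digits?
Last∈{1,3,5}. Last=0: 0. Last nonzero: 3×5×P(5,4) = 1800. Total = 1800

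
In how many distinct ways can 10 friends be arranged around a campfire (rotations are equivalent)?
Circular: fix one position, arrange the rest. (10-1)! = 362880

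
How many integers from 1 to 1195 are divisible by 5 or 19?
⌊1195/5⌋ + ⌊1195/19⌋ - ⌊1195/95⌋ = 239 + 62 - 12 = 289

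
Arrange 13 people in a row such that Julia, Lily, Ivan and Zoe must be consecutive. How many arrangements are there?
Treat the 4 as one block: (13-4+1)! × 4! = 3628800 × 24 = 87091200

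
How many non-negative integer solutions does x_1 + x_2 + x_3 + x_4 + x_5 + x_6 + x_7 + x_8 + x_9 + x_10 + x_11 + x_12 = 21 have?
C(21+12-1, 12-1) = C(32, 11) = 129024480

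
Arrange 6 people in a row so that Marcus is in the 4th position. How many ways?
Fix one position: (6-1)! = 120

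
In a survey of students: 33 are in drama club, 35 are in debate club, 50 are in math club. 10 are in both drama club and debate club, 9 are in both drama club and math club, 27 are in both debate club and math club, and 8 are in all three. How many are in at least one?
|A∪B∪C| = 33+35+50-10-9-27+8 = 80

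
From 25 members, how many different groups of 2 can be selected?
C(25,2) = 25!/(2!×23!) = 300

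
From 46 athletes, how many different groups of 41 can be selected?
C(46,41) = 46!/(41!×5!) = 1370754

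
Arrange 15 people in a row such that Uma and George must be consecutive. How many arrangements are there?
Treat the 2 as one block: (15-2+1)! × 2! = 87178291200 × 2 = 174356582400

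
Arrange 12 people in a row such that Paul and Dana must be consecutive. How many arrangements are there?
Treat the 2 as one block: (12-2+1)! × 2! = 39916800 × 2 = 79833600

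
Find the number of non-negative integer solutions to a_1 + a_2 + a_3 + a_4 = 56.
C(56+4-1, 4-1) = C(59, 3) = 32509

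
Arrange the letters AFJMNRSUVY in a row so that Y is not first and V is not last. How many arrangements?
By inclusion-exclusion: 10! - 2×(10-1)! + (10-2)! = 3628800 - 725760 + 40320 = 2943360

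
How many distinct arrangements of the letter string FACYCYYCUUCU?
12! / (1! × 3! × 4! × 3! × 1!) = 554400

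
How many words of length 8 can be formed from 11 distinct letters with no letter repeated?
P(11,8) = 11!/(11-8)! = 6652800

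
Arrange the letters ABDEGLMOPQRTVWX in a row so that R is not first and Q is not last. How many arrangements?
By inclusion-exclusion: 15! - 2×(15-1)! + (15-2)! = 1307674368000 - 174356582400 + 6227020800 = 1139544806400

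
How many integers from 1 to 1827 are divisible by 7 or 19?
⌊1827/7⌋ + ⌊1827/19⌋ - ⌊1827/133⌋ = 261 + 96 - 13 = 344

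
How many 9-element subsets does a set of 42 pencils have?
C(42,9) = 42!/(9!×33!) = 445891810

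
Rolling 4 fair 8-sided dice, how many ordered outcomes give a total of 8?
Coefficient of x^8 in (x + x² + ... + x^8)^4. By inclusion-exclusion on dice exceeding 8: Σ_j (-1)^j C(4,j)·C(8-1-8j, 3) = C(4,0)·C(7,3) = 1·35 = 35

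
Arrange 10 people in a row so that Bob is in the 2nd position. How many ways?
Fix one position: (10-1)! = 362880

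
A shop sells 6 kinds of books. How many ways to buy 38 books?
C(38+6-1, 6-1) = C(43, 5) = 962598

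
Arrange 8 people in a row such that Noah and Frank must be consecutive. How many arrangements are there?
Treat the 2 as one block: (8-2+1)! × 2! = 5040 × 2 = 10080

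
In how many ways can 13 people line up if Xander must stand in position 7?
Fix one position: (13-1)! = 479001600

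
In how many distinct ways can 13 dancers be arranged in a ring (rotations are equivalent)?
Circular: fix one position, arrange the rest. (13-1)! = 479001600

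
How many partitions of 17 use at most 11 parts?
By conjugation, equals partitions of 17 into parts ≤ 11. Let r_j(i) = number of partitions of i into parts ≤ j, for i = 0..17. r_1(i) = 1 for all i; r_j(i) = r_{j-1}(i) + r_j(i-j). Rows j = 2..11: ≤2: 1 1 2 2 3 3 4 4 5 5 6 6 7 7 8 8 9 9; ≤3: 1 1 2 3 4 5 7 8 10 12 14 16 19 21 24 27 30 33; ≤4: 1 1 2 3 5 6 9 11 15 18 23 27 34 39 47 54 64 72; ≤5: 1 1 2 3 5 7 10 13 18 23 30 37 47 57 70 84 101 119; ≤6: 1 1 2 3 5 7 11 14 20 26 35 44 58 71 90 110 136 163; ≤7: 1 1 2 3 5 7 11 15 21 28 38 49 65 82 105 131 164 201; ≤8: 1 1 2 3 5 7 11 15 22 29 40 52 70 89 116 146 186 230; ≤9: 1 1 2 3 5 7 11 15 22 30 41 54 73 94 123 157 201 252; ≤10: 1 1 2 3 5 7 11 15 22 30 42 55 75 97 128 164 212 267; ≤11: 1 1 2 3 5 7 11 15 22 30 42 56 76 99 131 169 219 278. r_11(17) = 278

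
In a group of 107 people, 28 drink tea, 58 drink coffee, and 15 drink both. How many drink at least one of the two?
|A∪B| = |A| + |B| - |A∩B| = 28 + 58 - 15 = 71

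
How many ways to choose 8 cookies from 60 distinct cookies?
C(60,8) = 60!/(8!×52!) = 2558620845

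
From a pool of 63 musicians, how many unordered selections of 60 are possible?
C(63,60) = 63!/(60!×3!) = 39711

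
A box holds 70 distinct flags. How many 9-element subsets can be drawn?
C(70,9) = 70!/(9!×61!) = 65033528560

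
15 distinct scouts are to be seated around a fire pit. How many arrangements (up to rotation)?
Circular: fix one position, arrange the rest. (15-1)! = 87178291200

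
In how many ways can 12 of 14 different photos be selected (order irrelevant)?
C(14,12) = 14!/(12!×2!) = 91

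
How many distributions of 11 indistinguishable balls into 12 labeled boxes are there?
C(11+12-1, 12-1) = C(22, 11) = 705432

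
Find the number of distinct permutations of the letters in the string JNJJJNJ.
7! / (5! × 2!) = 21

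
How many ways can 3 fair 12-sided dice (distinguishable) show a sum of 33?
Coefficient of x^33 in (x + x² + ... + x^12)^3. By inclusion-exclusion on dice exceeding 12: Σ_j (-1)^j C(3,j)·C(33-1-12j, 2) = C(3,0)·C(32,2) - C(3,1)·C(20,2) + C(3,2)·C(8,2) = 1·496 - 3·190 + 3·28 = 10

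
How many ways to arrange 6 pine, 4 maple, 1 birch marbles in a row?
11! / (6! × 4! × 1!) = 2310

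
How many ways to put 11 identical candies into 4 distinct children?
C(11+4-1, 4-1) = C(14, 3) = 364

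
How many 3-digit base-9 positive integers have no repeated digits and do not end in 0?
Last digit: 8 nonzero choices. First digit: 7 (nonzero, ≠last). Middle 1: P(7,1) = 7. Total = 392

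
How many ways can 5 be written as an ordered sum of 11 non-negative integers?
C(5+11-1, 11-1) = C(15, 10) = 3003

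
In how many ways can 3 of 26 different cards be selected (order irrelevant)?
C(26,3) = 26!/(3!×23!) = 2600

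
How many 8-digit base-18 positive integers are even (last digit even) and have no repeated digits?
Last∈{0,2,4,6,8,10,12,14,16}. Last=0: 98017920. Last nonzero: 8×16×P(16,6) = 738017280. Total = 836035200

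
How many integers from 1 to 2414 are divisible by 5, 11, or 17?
⌊2414/5⌋+⌊2414/11⌋+⌊2414/17⌋ - ⌊2414/55⌋-⌊2414/85⌋-⌊2414/187⌋ + ⌊2414/935⌋ = 482+219+142 - 43-28-12 + 2 = 762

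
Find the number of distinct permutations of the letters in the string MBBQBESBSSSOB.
13! / (1! × 1! × 1! × 5! × 4! × 1!) = 2162160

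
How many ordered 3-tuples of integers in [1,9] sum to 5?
Coefficient of x^5 in (x + x² + ... + x^9)^3. By inclusion-exclusion on dice exceeding 9: Σ_j (-1)^j C(3,j)·C(5-1-9j, 2) = C(3,0)·C(4,2) = 1·6 = 6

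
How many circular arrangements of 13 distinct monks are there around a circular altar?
Circular: fix one position, arrange the rest. (13-1)! = 479001600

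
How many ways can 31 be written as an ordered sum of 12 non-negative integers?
C(31+12-1, 12-1) = C(42, 11) = 4280561376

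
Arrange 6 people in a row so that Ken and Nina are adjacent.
Treat as block: (6-1)! × 2! = 120 × 2 = 240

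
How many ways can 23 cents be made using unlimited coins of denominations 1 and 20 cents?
Coefficient of x^23 in 1/(1-x^1) · 1/(1-x^20). Use j coins of 20 for j = 0..⌊23/20⌋ = 1, the rest in 1s: 1 + 1 = 2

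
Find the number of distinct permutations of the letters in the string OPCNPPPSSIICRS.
14! / (3! × 2! × 1! × 2! × 1! × 4! × 1!) = 151351200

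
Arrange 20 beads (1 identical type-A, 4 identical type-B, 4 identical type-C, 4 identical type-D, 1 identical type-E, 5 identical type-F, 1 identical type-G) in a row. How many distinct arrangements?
20! / (1! × 4! × 4! × 4! × 1! × 5! × 1!) = 1466593128000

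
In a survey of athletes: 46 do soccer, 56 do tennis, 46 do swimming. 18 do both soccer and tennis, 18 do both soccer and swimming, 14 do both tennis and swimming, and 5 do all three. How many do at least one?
|A∪B∪C| = 46+56+46-18-18-14+5 = 103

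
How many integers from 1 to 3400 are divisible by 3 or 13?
⌊3400/3⌋ + ⌊3400/13⌋ - ⌊3400/39⌋ = 1133 + 261 - 87 = 1307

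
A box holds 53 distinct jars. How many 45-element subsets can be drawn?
C(53,45) = 53!/(45!×8!) = 886322710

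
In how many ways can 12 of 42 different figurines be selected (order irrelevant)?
C(42,12) = 42!/(12!×30!) = 11058116888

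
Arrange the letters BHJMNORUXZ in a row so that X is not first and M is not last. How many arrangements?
By inclusion-exclusion: 10! - 2×(10-1)! + (10-2)! = 3628800 - 725760 + 40320 = 2943360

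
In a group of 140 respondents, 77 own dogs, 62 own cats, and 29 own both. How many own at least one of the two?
|A∪B| = |A| + |B| - |A∩B| = 77 + 62 - 29 = 110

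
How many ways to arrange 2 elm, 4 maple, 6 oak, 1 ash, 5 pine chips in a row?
18! / (2! × 4! × 6! × 1! × 5!) = 1543782240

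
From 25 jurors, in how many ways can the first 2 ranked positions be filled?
P(25,2) = 25!/(25-2)! = 600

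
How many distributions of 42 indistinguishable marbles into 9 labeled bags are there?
C(42+9-1, 9-1) = C(50, 8) = 536878650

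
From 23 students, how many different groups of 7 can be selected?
C(23,7) = 23!/(7!×16!) = 245157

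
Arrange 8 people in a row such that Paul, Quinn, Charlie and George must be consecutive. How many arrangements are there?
Treat the 4 as one block: (8-4+1)! × 4! = 120 × 24 = 2880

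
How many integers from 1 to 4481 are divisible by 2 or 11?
⌊4481/2⌋ + ⌊4481/11⌋ - ⌊4481/22⌋ = 2240 + 407 - 203 = 2444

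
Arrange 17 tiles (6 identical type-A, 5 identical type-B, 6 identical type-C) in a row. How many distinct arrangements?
17! / (6! × 5! × 6!) = 5717712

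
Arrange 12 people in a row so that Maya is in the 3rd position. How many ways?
Fix one position: (12-1)! = 39916800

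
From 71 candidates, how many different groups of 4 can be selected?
C(71,4) = 71!/(4!×67!) = 971635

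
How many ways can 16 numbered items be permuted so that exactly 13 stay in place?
Choose the 13 fixed points C(16,13) = 560, derange the rest: !3 = Σ_{j=0}^{3} (-1)^j·3!/j! = 6 - 6 + 3 - 1 = 2. Product = 560 × 2 = 1120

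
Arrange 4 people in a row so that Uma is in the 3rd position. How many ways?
Fix one position: (4-1)! = 6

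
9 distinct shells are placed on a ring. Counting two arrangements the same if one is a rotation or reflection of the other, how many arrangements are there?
(9-1)!/2 = 40320/2 = 20160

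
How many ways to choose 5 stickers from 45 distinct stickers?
C(45,5) = 45!/(5!×40!) = 1221759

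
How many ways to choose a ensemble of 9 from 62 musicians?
C(62,9) = 62!/(9!×53!) = 20286591270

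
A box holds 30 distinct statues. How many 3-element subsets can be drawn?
C(30,3) = 30!/(3!×27!) = 4060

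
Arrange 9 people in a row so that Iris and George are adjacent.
Treat as block: (9-1)! × 2! = 40320 × 2 = 80640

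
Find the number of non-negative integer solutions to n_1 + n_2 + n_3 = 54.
C(54+3-1, 3-1) = C(56, 2) = 1540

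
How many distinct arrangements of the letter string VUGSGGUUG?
9! / (4! × 3! × 1! × 1!) = 2520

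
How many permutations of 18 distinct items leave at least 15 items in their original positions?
Exactly j fixed points: C(18,j)·!(18-j); sum over j ≥ 15 (derangement numbers via !m = (m-1)·(!(m-1) + !(m-2)): !0..!3 = 1, 0, 1, 2). Σ_{j=15}^{18} C(18,j)·!(18-j) = C(18,15)·!3 + C(18,16)·!2 + C(18,17)·!1 + C(18,18)·!0 = 816·2 + 153·1 + 18·0 + 1·1 = 1786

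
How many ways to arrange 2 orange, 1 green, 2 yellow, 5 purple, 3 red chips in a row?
13! / (2! × 1! × 2! × 5! × 3!) = 2162160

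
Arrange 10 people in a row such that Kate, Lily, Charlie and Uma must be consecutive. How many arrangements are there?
Treat the 4 as one block: (10-4+1)! × 4! = 5040 × 24 = 120960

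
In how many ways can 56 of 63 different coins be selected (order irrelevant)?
C(63,56) = 63!/(56!×7!) = 553270671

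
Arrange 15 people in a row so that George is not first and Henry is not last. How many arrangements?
By inclusion-exclusion: 15! - 2×(15-1)! + (15-2)! = 1307674368000 - 174356582400 + 6227020800 = 1139544806400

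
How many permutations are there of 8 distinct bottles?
8! = 40320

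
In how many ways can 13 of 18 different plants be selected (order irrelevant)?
C(18,13) = 18!/(13!×5!) = 8568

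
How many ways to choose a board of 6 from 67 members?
C(67,6) = 67!/(6!×61!) = 99795696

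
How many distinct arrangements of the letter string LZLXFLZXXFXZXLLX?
16! / (6! × 3! × 2! × 5!) = 20180160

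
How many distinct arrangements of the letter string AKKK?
4! / (1! × 3!) = 4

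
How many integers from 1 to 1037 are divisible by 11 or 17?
⌊1037/11⌋ + ⌊1037/17⌋ - ⌊1037/187⌋ = 94 + 61 - 5 = 150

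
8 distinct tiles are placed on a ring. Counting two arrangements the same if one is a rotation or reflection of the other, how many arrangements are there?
(8-1)!/2 = 5040/2 = 2520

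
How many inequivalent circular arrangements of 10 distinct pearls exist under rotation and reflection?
(10-1)!/2 = 362880/2 = 181440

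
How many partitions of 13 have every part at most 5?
Let r_j(i) = number of partitions of i into parts ≤ j, for i = 0..13. r_1(i) = 1 for all i; r_j(i) = r_{j-1}(i) + r_j(i-j). Rows j = 2..5: ≤2: 1 1 2 2 3 3 4 4 5 5 6 6 7 7; ≤3: 1 1 2 3 4 5 7 8 10 12 14 16 19 21; ≤4: 1 1 2 3 5 6 9 11 15 18 23 27 34 39; ≤5: 1 1 2 3 5 7 10 13 18 23 30 37 47 57. r_5(13) = 57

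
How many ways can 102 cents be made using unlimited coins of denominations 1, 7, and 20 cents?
Coefficient of x^102 in 1/(1-x^1) · 1/(1-x^7) · 1/(1-x^20). Case on j = number of 20-cent coins (j = 0..5); remainder r = 102 - 20j is made from {1,7} in ⌊r/7⌋+1 ways. r = 102, 82, 62, 42, 22, 2 → 15 + 12 + 9 + 7 + 4 + 1 = 48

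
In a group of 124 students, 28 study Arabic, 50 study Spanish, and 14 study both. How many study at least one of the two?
|A∪B| = |A| + |B| - |A∩B| = 28 + 50 - 14 = 64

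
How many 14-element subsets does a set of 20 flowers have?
C(20,14) = 20!/(14!×6!) = 38760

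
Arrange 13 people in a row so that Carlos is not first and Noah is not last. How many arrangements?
By inclusion-exclusion: 13! - 2×(13-1)! + (13-2)! = 6227020800 - 958003200 + 39916800 = 5308934400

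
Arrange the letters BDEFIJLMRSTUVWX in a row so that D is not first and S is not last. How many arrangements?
By inclusion-exclusion: 15! - 2×(15-1)! + (15-2)! = 1307674368000 - 174356582400 + 6227020800 = 1139544806400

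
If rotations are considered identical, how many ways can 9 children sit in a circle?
Circular: fix one position, arrange the rest. (9-1)! = 40320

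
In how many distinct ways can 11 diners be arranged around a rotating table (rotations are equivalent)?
Circular: fix one position, arrange the rest. (11-1)! = 3628800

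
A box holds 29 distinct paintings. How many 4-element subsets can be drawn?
C(29,4) = 29!/(4!×25!) = 23751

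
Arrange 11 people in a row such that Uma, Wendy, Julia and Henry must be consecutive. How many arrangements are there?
Treat the 4 as one block: (11-4+1)! × 4! = 40320 × 24 = 967680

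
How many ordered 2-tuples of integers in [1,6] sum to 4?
Coefficient of x^4 in (x + x² + ... + x^6)^2. By inclusion-exclusion on dice exceeding 6: Σ_j (-1)^j C(2,j)·C(4-1-6j, 1) = C(2,0)·C(3,1) = 1·3 = 3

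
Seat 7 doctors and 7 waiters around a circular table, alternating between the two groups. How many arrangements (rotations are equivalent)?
Fix one of the doctors: (7-1)! ways for the remaining doctors, × 7! ways for the waiters = 720 × 5040 = 3628800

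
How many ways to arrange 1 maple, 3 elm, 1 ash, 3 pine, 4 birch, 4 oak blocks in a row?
16! / (1! × 3! × 1! × 3! × 4! × 4!) = 1009008000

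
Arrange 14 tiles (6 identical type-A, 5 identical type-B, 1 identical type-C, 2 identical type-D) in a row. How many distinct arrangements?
14! / (6! × 5! × 1! × 2!) = 504504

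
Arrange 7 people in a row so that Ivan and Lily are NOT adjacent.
Total - adjacent = 7! - (7-1)!×2 = 5040 - 1440 = 3600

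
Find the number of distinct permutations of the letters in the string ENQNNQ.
6! / (1! × 3! × 2!) = 60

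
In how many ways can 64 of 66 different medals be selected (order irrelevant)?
C(66,64) = 66!/(64!×2!) = 2145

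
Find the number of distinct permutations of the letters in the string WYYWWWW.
7! / (5! × 2!) = 21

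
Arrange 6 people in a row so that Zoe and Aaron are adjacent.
Treat as block: (6-1)! × 2! = 120 × 2 = 240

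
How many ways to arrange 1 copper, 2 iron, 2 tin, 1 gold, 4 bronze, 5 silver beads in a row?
15! / (1! × 2! × 2! × 1! × 4! × 5!) = 113513400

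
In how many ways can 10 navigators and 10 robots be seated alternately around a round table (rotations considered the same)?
Fix one of the navigators: (10-1)! ways for the remaining navigators, × 10! ways for the robots = 362880 × 3628800 = 1316818944000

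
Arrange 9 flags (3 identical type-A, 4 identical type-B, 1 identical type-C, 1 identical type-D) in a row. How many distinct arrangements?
9! / (3! × 4! × 1! × 1!) = 2520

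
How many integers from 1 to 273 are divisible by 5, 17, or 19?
⌊273/5⌋+⌊273/17⌋+⌊273/19⌋ - ⌊273/85⌋-⌊273/95⌋-⌊273/323⌋ + ⌊273/1615⌋ = 54+16+14 - 3-2-0 + 0 = 79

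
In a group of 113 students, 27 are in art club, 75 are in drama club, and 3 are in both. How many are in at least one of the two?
|A∪B| = |A| + |B| - |A∩B| = 27 + 75 - 3 = 99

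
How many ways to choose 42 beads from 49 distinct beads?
C(49,42) = 49!/(42!×7!) = 85900584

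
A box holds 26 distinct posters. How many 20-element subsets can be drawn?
C(26,20) = 26!/(20!×6!) = 230230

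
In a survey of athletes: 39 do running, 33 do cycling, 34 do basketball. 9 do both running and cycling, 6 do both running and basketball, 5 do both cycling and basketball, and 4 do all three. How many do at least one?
|A∪B∪C| = 39+33+34-9-6-5+4 = 90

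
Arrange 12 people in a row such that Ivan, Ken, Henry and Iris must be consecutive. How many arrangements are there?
Treat the 4 as one block: (12-4+1)! × 4! = 362880 × 24 = 8709120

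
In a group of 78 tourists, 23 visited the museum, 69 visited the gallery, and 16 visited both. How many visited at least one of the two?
|A∪B| = |A| + |B| - |A∩B| = 23 + 69 - 16 = 76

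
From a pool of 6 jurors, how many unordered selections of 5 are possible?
C(6,5) = 6!/(5!×1!) = 6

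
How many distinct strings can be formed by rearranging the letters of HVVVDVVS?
8! / (5! × 1! × 1! × 1!) = 336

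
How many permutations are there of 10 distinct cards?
10! = 3628800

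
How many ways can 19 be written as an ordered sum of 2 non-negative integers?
C(19+2-1, 2-1) = C(20, 1) = 20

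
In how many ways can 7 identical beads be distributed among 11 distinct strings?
C(7+11-1, 11-1) = C(17, 10) = 19448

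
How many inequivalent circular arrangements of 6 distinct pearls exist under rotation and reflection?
(6-1)!/2 = 120/2 = 60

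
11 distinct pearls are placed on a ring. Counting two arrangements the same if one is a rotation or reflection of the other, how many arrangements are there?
(11-1)!/2 = 3628800/2 = 1814400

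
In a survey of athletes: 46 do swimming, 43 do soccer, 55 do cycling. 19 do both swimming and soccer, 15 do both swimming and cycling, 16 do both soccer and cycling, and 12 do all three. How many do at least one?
|A∪B∪C| = 46+43+55-19-15-16+12 = 106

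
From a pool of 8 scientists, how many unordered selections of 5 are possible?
C(8,5) = 8!/(5!×3!) = 56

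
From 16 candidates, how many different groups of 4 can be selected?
C(16,4) = 16!/(4!×12!) = 1820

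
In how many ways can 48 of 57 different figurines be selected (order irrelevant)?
C(57,48) = 57!/(48!×9!) = 8996462475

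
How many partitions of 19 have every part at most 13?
Let r_j(i) = number of partitions of i into parts ≤ j, for i = 0..19. r_1(i) = 1 for all i; r_j(i) = r_{j-1}(i) + r_j(i-j). Rows j = 2..13: ≤2: 1 1 2 2 3 3 4 4 5 5 6 6 7 7 8 8 9 9 10 10; ≤3: 1 1 2 3 4 5 7 8 10 12 14 16 19 21 24 27 30 33 37 40; ≤4: 1 1 2 3 5 6 9 11 15 18 23 27 34 39 47 54 64 72 84 94; ≤5: 1 1 2 3 5 7 10 13 18 23 30 37 47 57 70 84 101 119 141 164; ≤6: 1 1 2 3 5 7 11 14 20 26 35 44 58 71 90 110 136 163 199 235; ≤7: 1 1 2 3 5 7 11 15 21 28 38 49 65 82 105 131 164 201 248 300; ≤8: 1 1 2 3 5 7 11 15 22 29 40 52 70 89 116 146 186 230 288 352; ≤9: 1 1 2 3 5 7 11 15 22 30 41 54 73 94 123 157 201 252 318 393; ≤10: 1 1 2 3 5 7 11 15 22 30 42 55 75 97 128 164 212 267 340 423; ≤11: 1 1 2 3 5 7 11 15 22 30 42 56 76 99 131 169 219 278 355 445; ≤12: 1 1 2 3 5 7 11 15 22 30 42 56 77 100 133 172 224 285 366 460; ≤13: 1 1 2 3 5 7 11 15 22 30 42 56 77 101 134 174 227 290 373 471. r_13(19) = 471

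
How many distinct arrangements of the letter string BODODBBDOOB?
11! / (4! × 3! × 4!) = 11550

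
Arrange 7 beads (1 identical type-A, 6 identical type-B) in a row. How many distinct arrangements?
7! / (1! × 6!) = 7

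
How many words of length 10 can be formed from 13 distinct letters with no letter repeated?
P(13,10) = 13!/(13-10)! = 1037836800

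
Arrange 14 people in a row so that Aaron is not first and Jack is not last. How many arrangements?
By inclusion-exclusion: 14! - 2×(14-1)! + (14-2)! = 87178291200 - 12454041600 + 479001600 = 75203251200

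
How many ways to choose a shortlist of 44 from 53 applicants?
C(53,44) = 53!/(44!×9!) = 4431613550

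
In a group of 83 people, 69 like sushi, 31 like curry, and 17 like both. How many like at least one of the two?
|A∪B| = |A| + |B| - |A∩B| = 69 + 31 - 17 = 83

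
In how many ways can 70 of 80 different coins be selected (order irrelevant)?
C(80,70) = 80!/(70!×10!) = 1646492110120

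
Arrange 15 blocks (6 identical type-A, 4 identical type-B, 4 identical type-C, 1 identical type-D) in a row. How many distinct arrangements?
15! / (6! × 4! × 4! × 1!) = 3153150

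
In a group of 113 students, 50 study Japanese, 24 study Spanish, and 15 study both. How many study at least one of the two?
|A∪B| = |A| + |B| - |A∩B| = 50 + 24 - 15 = 59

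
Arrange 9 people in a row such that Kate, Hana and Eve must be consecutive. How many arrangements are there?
Treat the 3 as one block: (9-3+1)! × 3! = 5040 × 6 = 30240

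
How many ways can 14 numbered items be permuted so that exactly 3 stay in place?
Choose the 3 fixed points C(14,3) = 364, derange the rest: !11 = Σ_{j=0}^{11} (-1)^j·11!/j! = 39916800 - 39916800 + 19958400 - 6652800 + 1663200 - 332640 + 55440 - 7920 + 990 - 110 + 11 - 1 = 14684570. Product = 364 × 14684570 = 5345183480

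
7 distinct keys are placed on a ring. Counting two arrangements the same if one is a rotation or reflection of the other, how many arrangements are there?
(7-1)!/2 = 720/2 = 360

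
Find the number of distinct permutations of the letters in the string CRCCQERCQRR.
11! / (2! × 4! × 4! × 1!) = 34650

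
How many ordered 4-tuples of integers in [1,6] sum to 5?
Coefficient of x^5 in (x + x² + ... + x^6)^4. By inclusion-exclusion on dice exceeding 6: Σ_j (-1)^j C(4,j)·C(5-1-6j, 3) = C(4,0)·C(4,3) = 1·4 = 4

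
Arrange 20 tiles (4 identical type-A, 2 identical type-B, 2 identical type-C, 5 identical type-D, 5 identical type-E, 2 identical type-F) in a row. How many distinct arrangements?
20! / (4! × 2! × 2! × 5! × 5! × 2!) = 879955876800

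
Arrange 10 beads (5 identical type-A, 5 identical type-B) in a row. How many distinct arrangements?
10! / (5! × 5!) = 252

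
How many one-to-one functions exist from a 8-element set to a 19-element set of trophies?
P(19,8) = 19!/(19-8)! = 3047466240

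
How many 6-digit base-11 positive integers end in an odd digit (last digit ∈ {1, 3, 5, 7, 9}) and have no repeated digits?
Last∈{1,3,5,7,9}. Last=0: 0. Last nonzero: 5×9×P(9,4) = 136080. Total = 136080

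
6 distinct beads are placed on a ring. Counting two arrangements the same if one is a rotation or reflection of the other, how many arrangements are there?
(6-1)!/2 = 120/2 = 60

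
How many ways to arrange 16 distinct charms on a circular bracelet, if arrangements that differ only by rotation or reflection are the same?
(16-1)!/2 = 1307674368000/2 = 653837184000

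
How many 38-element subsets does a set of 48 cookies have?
C(48,38) = 48!/(38!×10!) = 6540715896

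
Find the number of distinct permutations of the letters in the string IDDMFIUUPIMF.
12! / (2! × 2! × 2! × 2! × 3! × 1!) = 4989600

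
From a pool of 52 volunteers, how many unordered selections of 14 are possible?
C(52,14) = 52!/(14!×38!) = 1768966344600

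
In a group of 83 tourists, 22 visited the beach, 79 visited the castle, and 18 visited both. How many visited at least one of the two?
|A∪B| = |A| + |B| - |A∩B| = 22 + 79 - 18 = 83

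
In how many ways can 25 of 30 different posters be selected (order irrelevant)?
C(30,25) = 30!/(25!×5!) = 142506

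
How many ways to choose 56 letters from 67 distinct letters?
C(67,56) = 67!/(56!×11!) = 1285063345176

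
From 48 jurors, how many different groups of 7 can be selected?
C(48,7) = 48!/(7!×41!) = 73629072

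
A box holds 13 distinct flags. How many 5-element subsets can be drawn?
C(13,5) = 13!/(5!×8!) = 1287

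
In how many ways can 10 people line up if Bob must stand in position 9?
Fix one position: (10-1)! = 362880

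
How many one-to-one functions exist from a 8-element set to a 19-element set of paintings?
P(19,8) = 19!/(19-8)! = 3047466240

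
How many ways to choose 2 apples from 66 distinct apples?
C(66,2) = 66!/(2!×64!) = 2145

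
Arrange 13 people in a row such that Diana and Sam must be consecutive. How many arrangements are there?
Treat the 2 as one block: (13-2+1)! × 2! = 479001600 × 2 = 958003200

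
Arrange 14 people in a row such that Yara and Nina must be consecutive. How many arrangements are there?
Treat the 2 as one block: (14-2+1)! × 2! = 6227020800 × 2 = 12454041600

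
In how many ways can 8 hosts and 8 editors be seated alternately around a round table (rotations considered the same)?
Fix one of the hosts: (8-1)! ways for the remaining hosts, × 8! ways for the editors = 5040 × 40320 = 203212800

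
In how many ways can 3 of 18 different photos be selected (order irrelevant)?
C(18,3) = 18!/(3!×15!) = 816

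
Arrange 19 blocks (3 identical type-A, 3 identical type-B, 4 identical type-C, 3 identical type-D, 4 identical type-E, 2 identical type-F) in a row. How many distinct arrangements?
19! / (3! × 3! × 4! × 3! × 4! × 2!) = 488864376000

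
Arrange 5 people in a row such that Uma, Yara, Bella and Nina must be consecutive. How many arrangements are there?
Treat the 4 as one block: (5-4+1)! × 4! = 2 × 24 = 48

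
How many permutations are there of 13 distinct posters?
13! = 6227020800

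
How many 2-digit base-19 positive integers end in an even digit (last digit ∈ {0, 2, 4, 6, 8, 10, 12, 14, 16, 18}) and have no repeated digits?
Last∈{0,2,4,6,8,10,12,14,16,18}. Last=0: 18. Last nonzero: 9×17×P(17,0) = 153. Total = 171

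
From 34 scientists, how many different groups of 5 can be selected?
C(34,5) = 34!/(5!×29!) = 278256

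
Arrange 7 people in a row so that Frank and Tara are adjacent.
Treat as block: (7-1)! × 2! = 720 × 2 = 1440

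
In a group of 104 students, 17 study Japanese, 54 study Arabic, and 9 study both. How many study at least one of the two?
|A∪B| = |A| + |B| - |A∩B| = 17 + 54 - 9 = 62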